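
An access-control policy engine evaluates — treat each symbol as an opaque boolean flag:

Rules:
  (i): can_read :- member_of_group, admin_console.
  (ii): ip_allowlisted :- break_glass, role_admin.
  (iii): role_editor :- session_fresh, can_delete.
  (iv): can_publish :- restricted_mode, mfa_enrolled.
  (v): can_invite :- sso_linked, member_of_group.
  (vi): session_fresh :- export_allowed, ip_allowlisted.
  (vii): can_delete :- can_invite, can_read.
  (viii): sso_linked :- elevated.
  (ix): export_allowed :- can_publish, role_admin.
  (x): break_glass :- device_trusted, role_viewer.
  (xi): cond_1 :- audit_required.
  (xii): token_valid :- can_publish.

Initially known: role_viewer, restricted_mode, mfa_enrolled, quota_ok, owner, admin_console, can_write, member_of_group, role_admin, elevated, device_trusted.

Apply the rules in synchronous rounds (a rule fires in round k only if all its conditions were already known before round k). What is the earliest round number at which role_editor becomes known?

[1] (i) [can_read :- member_of_group, admin_console.]; (iv) [can_publish :- restricted_mode, mfa_enrolled.]; (viii) [sso_linked :- elevated.]; (x) [break_glass :- device_trusted, role_viewer.]. ⇒ new: can_read, can_publish, sso_linked, break_glass.
[2] (ii) [ip_allowlisted :- break_glass, role_admin.]; (v) [can_invite :- sso_linked, member_of_group.]; (ix) [export_allowed :- can_publish, role_admin.]; (xii) [token_valid :- can_publish.]. ⇒ new: ip_allowlisted, can_invite, export_allowed, token_valid.
[3] (vi) [session_fresh :- export_allowed, ip_allowlisted.]; (vii) [can_delete :- can_invite, can_read.]. ⇒ new: session_fresh, can_delete.
[4] (iii) [role_editor :- session_fresh, can_delete.]. ⇒ new: role_editor.
role_editor first appears in round 4.

4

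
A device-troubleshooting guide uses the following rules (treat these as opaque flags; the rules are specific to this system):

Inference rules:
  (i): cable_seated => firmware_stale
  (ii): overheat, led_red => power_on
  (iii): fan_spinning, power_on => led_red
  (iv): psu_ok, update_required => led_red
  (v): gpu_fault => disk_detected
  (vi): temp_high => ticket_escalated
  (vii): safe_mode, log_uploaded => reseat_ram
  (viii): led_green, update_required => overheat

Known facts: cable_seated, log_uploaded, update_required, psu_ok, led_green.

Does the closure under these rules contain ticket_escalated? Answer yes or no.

Round 1: (i) [cable_seated => firmware_stale]; (iv) [psu_ok, update_required => led_red]; (viii) [led_green, update_required => overheat]. Adds firmware_stale, led_red, overheat.
Round 2: (ii) [overheat, led_red => power_on]. Adds power_on.
Fixed point reached. ticket_escalated is concluded only by (vi); (vi) needs temp_high (never derived).

no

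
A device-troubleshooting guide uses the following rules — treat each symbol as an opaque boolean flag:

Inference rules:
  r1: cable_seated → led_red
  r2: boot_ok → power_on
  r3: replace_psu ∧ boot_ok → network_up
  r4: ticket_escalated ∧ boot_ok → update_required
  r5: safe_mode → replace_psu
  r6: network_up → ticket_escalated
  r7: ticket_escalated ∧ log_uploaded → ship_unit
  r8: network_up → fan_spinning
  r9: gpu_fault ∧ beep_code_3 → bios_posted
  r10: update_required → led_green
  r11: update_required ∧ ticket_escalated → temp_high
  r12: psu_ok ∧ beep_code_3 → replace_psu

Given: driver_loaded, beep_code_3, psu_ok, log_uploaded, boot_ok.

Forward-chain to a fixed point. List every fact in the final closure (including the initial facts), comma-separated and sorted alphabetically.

beep_code_3, boot_ok, driver_loaded, fan_spinning, led_green, log_uploaded, network_up, power_on, psu_ok, replace_psu, ship_unit, temp_high, ticket_escalated, update_required

[1] r2 [boot_ok → power_on]; r12 [psu_ok ∧ beep_code_3 → replace_psu]. ⇒ new: power_on, replace_psu.
[2] r3 [replace_psu ∧ boot_ok → network_up]. ⇒ new: network_up.
[3] r6 [network_up → ticket_escalated]; r8 [network_up → fan_spinning]. ⇒ new: ticket_escalated, fan_spinning.
[4] r4 [ticket_escalated ∧ boot_ok → update_required]; r7 [ticket_escalated ∧ log_uploaded → ship_unit]. ⇒ new: update_required, ship_unit.
[5] r10 [update_required → led_green]; r11 [update_required ∧ ticket_escalated → temp_high]. ⇒ new: led_green, temp_high.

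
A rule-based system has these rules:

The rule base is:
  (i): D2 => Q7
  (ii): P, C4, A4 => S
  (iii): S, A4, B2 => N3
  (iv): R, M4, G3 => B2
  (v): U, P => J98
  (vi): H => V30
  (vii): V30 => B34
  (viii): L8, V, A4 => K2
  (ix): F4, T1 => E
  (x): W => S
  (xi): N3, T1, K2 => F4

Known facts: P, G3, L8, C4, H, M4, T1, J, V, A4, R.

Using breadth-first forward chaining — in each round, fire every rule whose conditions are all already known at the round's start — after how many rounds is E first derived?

4

Round 1 — (ii), (iv), (vi), (viii), derive S, B2, V30, K2.
Round 2 — (iii), (vii), derive N3, B34.
Round 3 — (xi), derive F4.
Round 4 — (ix), derive E.
E first appears in round 4.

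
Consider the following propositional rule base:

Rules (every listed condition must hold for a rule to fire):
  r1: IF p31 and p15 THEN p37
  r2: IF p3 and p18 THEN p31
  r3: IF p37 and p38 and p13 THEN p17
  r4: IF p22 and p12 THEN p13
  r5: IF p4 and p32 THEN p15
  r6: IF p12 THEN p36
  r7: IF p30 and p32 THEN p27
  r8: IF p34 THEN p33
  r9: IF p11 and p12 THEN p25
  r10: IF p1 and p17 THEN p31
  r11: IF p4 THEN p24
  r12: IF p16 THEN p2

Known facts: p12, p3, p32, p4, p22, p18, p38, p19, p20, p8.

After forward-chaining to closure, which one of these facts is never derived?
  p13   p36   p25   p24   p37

Round 1: r2 [IF p3 and p18 THEN p31]; r4 [IF p22 and p12 THEN p13]; r5 [IF p4 and p32 THEN p15]; r6 [IF p12 THEN p36]; r11 [IF p4 THEN p24]. New: p31, p13, p15, p36, p24.
Round 2: r1 [IF p31 and p15 THEN p37]. New: p37.
Round 3: r3 [IF p37 and p38 and p13 THEN p17]. New: p17.
Derived: p24 (round 1), p13 (round 1), p36 (round 1), p37 (round 2). p25 never appears in any round.

p25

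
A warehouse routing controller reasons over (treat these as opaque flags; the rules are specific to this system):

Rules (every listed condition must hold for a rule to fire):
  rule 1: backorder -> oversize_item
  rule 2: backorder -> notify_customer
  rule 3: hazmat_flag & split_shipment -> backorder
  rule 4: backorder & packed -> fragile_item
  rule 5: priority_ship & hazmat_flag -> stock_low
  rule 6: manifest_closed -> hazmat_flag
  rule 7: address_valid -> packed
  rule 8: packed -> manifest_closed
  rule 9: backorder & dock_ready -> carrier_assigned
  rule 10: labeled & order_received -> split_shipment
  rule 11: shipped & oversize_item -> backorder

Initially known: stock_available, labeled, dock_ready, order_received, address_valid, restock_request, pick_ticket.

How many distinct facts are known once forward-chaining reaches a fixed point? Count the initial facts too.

16

[1] rule 7 [address_valid -> packed]; rule 10 [labeled & order_received -> split_shipment]. ⇒ new: packed, split_shipment.
[2] rule 8 [packed -> manifest_closed]. ⇒ new: manifest_closed.
[3] rule 6 [manifest_closed -> hazmat_flag]. ⇒ new: hazmat_flag.
[4] rule 3 [hazmat_flag & split_shipment -> backorder]. ⇒ new: backorder.
[5] rule 1 [backorder -> oversize_item]; rule 2 [backorder -> notify_customer]; rule 4 [backorder & packed -> fragile_item]; rule 9 [backorder & dock_ready -> carrier_assigned]. ⇒ new: oversize_item, notify_customer, fragile_item, carrier_assigned.
Closure: {address_valid, backorder, carrier_assigned, dock_ready, fragile_item, hazmat_flag, labeled, manifest_closed, notify_customer, order_received, oversize_item, packed, pick_ticket, restock_request, split_shipment, stock_available} — 16 facts.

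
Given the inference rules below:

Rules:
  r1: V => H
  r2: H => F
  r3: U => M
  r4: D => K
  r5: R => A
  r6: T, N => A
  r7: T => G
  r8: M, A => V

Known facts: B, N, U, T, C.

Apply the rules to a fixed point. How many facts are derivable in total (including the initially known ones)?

Round 1: r3 [U => M]; r6 [T, N => A]; r7 [T => G]. Adds M, A, G.
Round 2: r8 [M, A => V]. Adds V.
Round 3: r1 [V => H]. Adds H.
Round 4: r2 [H => F]. Adds F.
Closure: {A, B, C, F, G, H, M, N, T, U, V} — 11 facts.

11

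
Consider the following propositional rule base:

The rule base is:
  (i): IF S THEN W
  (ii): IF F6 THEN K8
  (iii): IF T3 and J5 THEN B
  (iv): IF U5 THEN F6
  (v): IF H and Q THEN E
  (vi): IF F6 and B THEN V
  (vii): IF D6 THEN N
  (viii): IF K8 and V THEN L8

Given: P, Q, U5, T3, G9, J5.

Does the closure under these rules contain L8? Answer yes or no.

[1] (iii) [IF T3 and J5 THEN B]; (iv) [IF U5 THEN F6]. ⇒ new: B, F6.
[2] (ii) [IF F6 THEN K8]; (vi) [IF F6 and B THEN V]. ⇒ new: K8, V.
[3] (viii) [IF K8 and V THEN L8]. ⇒ new: L8.
L8 appears in round 3, so it is derivable.

yes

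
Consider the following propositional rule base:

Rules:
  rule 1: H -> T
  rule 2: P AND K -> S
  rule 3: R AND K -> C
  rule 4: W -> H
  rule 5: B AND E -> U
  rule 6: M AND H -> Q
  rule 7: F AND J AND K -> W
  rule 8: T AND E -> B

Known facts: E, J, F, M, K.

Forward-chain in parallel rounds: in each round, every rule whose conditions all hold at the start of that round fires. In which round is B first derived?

Round 1 — rule 7, derive W.
Round 2 — rule 4, derive H.
Round 3 — rule 1, rule 6, derive T, Q.
Round 4 — rule 8, derive B.
B first appears in round 4.

4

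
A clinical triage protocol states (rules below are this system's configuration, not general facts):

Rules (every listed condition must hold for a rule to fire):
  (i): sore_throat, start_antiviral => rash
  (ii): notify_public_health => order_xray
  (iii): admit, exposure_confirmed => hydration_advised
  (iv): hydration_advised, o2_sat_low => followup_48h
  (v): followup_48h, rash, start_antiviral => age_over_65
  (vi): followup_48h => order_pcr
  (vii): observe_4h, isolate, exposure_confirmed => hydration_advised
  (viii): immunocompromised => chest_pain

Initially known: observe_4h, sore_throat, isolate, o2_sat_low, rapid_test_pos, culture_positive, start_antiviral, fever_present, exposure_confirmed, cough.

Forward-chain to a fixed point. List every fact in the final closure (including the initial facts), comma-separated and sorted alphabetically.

[1] (i) [sore_throat, start_antiviral => rash]; (vii) [observe_4h, isolate, exposure_confirmed => hydration_advised]. ⇒ new: rash, hydration_advised.
[2] (iv) [hydration_advised, o2_sat_low => followup_48h]. ⇒ new: followup_48h.
[3] (v) [followup_48h, rash, start_antiviral => age_over_65]; (vi) [followup_48h => order_pcr]. ⇒ new: age_over_65, order_pcr.

age_over_65, cough, culture_positive, exposure_confirmed, fever_present, followup_48h, hydration_advised, isolate, o2_sat_low, observe_4h, order_pcr, rapid_test_pos, rash, sore_throat, start_antiviral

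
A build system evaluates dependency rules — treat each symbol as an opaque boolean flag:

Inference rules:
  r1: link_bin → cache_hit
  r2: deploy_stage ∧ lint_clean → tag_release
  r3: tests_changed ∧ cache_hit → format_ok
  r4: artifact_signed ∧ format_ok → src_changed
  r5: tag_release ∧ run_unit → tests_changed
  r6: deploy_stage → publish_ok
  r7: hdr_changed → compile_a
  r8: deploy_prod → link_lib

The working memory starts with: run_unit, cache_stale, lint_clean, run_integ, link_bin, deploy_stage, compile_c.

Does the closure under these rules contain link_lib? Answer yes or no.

no

Round 1: r1 [link_bin → cache_hit]; r2 [deploy_stage ∧ lint_clean → tag_release]; r6 [deploy_stage → publish_ok]. New: cache_hit, tag_release, publish_ok.
Round 2: r5 [tag_release ∧ run_unit → tests_changed]. New: tests_changed.
Round 3: r3 [tests_changed ∧ cache_hit → format_ok]. New: format_ok.
Fixed point reached. link_lib is concluded only by r8; r8 needs deploy_prod (never derived).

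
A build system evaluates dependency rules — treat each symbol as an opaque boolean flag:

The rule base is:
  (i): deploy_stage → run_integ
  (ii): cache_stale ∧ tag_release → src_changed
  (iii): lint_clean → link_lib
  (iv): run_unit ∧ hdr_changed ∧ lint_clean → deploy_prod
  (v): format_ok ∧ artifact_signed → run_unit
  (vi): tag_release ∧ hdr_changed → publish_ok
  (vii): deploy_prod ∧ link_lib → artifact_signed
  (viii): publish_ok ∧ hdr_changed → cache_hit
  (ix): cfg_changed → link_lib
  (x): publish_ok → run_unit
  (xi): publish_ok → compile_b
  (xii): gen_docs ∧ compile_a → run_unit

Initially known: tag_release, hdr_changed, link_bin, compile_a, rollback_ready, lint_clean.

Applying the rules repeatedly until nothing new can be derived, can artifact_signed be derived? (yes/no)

yes

Round 1: (iii) [lint_clean → link_lib]; (vi) [tag_release ∧ hdr_changed → publish_ok]. Adds link_lib, publish_ok.
Round 2: (viii) [publish_ok ∧ hdr_changed → cache_hit]; (x) [publish_ok → run_unit]; (xi) [publish_ok → compile_b]. Adds cache_hit, run_unit, compile_b.
Round 3: (iv) [run_unit ∧ hdr_changed ∧ lint_clean → deploy_prod]. Adds deploy_prod.
Round 4: (vii) [deploy_prod ∧ link_lib → artifact_signed]. Adds artifact_signed.
artifact_signed appears in round 4, so it is derivable.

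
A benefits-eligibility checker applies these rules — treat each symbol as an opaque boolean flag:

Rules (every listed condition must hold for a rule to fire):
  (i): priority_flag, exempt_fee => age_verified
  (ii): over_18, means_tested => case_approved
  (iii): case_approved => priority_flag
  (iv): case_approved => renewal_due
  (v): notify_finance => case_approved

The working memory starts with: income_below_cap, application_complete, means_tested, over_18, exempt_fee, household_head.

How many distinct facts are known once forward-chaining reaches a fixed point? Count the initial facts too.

10

Round 1 — (ii), derive case_approved.
Round 2 — (iii), (iv), derive priority_flag, renewal_due.
Round 3 — (i), derive age_verified.
Closure: {age_verified, application_complete, case_approved, exempt_fee, household_head, income_below_cap, means_tested, over_18, priority_flag, renewal_due} — 10 facts.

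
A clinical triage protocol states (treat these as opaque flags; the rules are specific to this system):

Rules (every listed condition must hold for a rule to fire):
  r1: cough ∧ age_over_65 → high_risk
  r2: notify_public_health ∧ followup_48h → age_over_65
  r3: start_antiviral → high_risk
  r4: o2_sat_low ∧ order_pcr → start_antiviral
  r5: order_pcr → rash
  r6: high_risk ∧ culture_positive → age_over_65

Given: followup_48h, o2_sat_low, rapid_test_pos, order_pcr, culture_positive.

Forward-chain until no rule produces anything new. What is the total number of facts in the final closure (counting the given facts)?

Round 1 — r4, r5, derive start_antiviral, rash.
Round 2 — r3, derive high_risk.
Round 3 — r6, derive age_over_65.
Closure: {age_over_65, culture_positive, followup_48h, high_risk, o2_sat_low, order_pcr, rapid_test_pos, rash, start_antiviral} — 9 facts.

9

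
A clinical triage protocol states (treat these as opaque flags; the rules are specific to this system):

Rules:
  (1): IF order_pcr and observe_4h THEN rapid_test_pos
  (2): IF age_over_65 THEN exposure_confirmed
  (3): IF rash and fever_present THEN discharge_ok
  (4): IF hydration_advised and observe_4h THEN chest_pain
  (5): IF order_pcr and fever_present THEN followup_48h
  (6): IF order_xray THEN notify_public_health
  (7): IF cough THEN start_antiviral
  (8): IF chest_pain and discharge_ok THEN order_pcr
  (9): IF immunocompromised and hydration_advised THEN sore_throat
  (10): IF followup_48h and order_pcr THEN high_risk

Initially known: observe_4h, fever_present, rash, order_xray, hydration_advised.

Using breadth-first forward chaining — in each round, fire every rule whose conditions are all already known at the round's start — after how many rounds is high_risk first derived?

Round 1 fires (3), (4), (6), giving discharge_ok, chest_pain, notify_public_health.
Round 2 fires (8), giving order_pcr.
Round 3 fires (1), (5), giving rapid_test_pos, followup_48h.
Round 4 fires (10), giving high_risk.
high_risk first appears in round 4.

4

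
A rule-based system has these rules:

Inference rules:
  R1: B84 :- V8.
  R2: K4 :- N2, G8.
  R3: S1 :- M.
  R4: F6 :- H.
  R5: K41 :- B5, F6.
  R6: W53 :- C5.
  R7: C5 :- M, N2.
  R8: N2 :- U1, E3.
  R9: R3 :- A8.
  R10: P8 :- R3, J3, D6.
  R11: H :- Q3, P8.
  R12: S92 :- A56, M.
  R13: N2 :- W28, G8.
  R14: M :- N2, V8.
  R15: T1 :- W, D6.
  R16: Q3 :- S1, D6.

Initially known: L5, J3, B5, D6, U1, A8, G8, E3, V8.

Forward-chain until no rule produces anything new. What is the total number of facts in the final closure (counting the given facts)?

Round 1: R1 [B84 :- V8.]; R8 [N2 :- U1, E3.]; R9 [R3 :- A8.]. Adds B84, N2, R3.
Round 2: R2 [K4 :- N2, G8.]; R10 [P8 :- R3, J3, D6.]; R14 [M :- N2, V8.]. Adds K4, P8, M.
Round 3: R3 [S1 :- M.]; R7 [C5 :- M, N2.]. Adds S1, C5.
Round 4: R6 [W53 :- C5.]; R16 [Q3 :- S1, D6.]. Adds W53, Q3.
Round 5: R11 [H :- Q3, P8.]. Adds H.
Round 6: R4 [F6 :- H.]. Adds F6.
Round 7: R5 [K41 :- B5, F6.]. Adds K41.
Closure: {A8, B5, B84, C5, D6, E3, F6, G8, H, J3, K4, K41, L5, M, N2, P8, Q3, R3, S1, U1, V8, W53} — 22 facts.

22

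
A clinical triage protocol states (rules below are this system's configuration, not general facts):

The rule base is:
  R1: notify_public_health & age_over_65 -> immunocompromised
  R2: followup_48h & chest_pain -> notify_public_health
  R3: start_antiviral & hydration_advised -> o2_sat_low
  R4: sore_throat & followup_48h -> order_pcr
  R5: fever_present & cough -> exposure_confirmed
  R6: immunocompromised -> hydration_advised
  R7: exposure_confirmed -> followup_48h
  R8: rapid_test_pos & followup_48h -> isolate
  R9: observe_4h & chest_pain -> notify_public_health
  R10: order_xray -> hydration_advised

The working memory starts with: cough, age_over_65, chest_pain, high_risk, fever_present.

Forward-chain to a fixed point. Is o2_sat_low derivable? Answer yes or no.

Round 1: R5 [fever_present & cough -> exposure_confirmed]. Adds exposure_confirmed.
Round 2: R7 [exposure_confirmed -> followup_48h]. Adds followup_48h.
Round 3: R2 [followup_48h & chest_pain -> notify_public_health]. Adds notify_public_health.
Round 4: R1 [notify_public_health & age_over_65 -> immunocompromised]. Adds immunocompromised.
Round 5: R6 [immunocompromised -> hydration_advised]. Adds hydration_advised.
Fixed point reached. o2_sat_low is concluded only by R3; R3 needs start_antiviral (never derived).

no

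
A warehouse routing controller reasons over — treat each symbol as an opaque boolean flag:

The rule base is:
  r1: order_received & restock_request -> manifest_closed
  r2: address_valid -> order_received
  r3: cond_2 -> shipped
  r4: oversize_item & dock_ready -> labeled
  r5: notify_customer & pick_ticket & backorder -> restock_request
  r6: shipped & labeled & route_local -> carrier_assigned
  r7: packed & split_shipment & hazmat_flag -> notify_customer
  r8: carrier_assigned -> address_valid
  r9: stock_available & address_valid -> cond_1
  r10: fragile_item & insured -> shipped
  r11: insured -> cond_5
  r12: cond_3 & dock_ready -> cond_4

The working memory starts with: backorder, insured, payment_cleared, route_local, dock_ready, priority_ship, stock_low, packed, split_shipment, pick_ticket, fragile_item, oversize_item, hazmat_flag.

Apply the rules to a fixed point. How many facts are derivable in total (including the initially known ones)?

22

Round 1: r4 [oversize_item & dock_ready -> labeled]; r7 [packed & split_shipment & hazmat_flag -> notify_customer]; r10 [fragile_item & insured -> shipped]; r11 [insured -> cond_5]. New: labeled, notify_customer, shipped, cond_5.
Round 2: r5 [notify_customer & pick_ticket & backorder -> restock_request]; r6 [shipped & labeled & route_local -> carrier_assigned]. New: restock_request, carrier_assigned.
Round 3: r8 [carrier_assigned -> address_valid]. New: address_valid.
Round 4: r2 [address_valid -> order_received]. New: order_received.
Round 5: r1 [order_received & restock_request -> manifest_closed]. New: manifest_closed.
Closure: {address_valid, backorder, carrier_assigned, cond_5, dock_ready, fragile_item, hazmat_flag, insured, labeled, manifest_closed, notify_customer, order_received, oversize_item, packed, payment_cleared, pick_ticket, priority_ship, restock_request, route_local, shipped, split_shipment, stock_low} — 22 facts.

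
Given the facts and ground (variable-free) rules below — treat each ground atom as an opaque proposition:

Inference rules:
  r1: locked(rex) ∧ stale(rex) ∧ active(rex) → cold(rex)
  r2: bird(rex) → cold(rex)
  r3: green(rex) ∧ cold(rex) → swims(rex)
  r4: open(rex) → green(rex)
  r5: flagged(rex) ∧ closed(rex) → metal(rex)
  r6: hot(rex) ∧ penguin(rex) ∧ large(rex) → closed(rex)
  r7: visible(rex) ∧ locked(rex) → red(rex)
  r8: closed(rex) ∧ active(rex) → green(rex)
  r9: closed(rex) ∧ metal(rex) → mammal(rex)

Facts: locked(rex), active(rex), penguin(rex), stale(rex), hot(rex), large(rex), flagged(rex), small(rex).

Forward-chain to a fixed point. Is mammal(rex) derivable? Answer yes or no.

yes

Round 1 — r1, r6, derive cold(rex), closed(rex).
Round 2 — r5, r8, derive metal(rex), green(rex).
Round 3 — r3, r9, derive swims(rex), mammal(rex).
mammal(rex) appears in round 3, so it is derivable.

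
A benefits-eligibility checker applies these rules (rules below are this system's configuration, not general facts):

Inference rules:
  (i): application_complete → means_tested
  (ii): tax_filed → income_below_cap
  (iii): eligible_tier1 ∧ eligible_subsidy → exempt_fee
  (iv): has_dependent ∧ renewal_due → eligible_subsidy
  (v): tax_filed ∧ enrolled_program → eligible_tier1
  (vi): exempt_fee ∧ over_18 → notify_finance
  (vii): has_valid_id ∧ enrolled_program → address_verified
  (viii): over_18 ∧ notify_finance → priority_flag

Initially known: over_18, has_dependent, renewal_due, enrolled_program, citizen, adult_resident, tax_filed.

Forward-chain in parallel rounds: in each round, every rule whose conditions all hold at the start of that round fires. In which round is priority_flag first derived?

Round 1: (ii) [tax_filed → income_below_cap]; (iv) [has_dependent ∧ renewal_due → eligible_subsidy]; (v) [tax_filed ∧ enrolled_program → eligible_tier1]. New: income_below_cap, eligible_subsidy, eligible_tier1.
Round 2: (iii) [eligible_tier1 ∧ eligible_subsidy → exempt_fee]. New: exempt_fee.
Round 3: (vi) [exempt_fee ∧ over_18 → notify_finance]. New: notify_finance.
Round 4: (viii) [over_18 ∧ notify_finance → priority_flag]. New: priority_flag.
priority_flag first appears in round 4.

4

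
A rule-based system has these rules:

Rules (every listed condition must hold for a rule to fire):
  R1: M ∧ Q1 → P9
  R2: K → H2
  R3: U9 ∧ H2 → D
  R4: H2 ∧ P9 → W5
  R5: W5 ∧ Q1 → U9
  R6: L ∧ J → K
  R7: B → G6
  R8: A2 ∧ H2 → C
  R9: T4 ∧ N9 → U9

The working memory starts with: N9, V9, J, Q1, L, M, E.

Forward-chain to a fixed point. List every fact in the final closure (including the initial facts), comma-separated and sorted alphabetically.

D, E, H2, J, K, L, M, N9, P9, Q1, U9, V9, W5

Round 1 — R1, R6, derive P9, K.
Round 2 — R2, derive H2.
Round 3 — R4, derive W5.
Round 4 — R5, derive U9.
Round 5 — R3, derive D.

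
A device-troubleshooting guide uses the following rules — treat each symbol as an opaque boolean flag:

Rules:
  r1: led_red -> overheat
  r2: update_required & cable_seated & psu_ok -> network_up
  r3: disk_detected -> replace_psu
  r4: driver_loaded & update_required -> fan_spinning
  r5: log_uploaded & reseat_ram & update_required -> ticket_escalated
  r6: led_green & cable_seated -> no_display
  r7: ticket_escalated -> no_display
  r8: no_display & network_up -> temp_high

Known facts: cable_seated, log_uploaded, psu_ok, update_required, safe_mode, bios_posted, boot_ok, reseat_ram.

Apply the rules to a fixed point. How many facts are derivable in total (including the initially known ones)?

Round 1: r2 [update_required & cable_seated & psu_ok -> network_up]; r5 [log_uploaded & reseat_ram & update_required -> ticket_escalated]. New: network_up, ticket_escalated.
Round 2: r7 [ticket_escalated -> no_display]. New: no_display.
Round 3: r8 [no_display & network_up -> temp_high]. New: temp_high.
Closure: {bios_posted, boot_ok, cable_seated, log_uploaded, network_up, no_display, psu_ok, reseat_ram, safe_mode, temp_high, ticket_escalated, update_required} — 12 facts.

12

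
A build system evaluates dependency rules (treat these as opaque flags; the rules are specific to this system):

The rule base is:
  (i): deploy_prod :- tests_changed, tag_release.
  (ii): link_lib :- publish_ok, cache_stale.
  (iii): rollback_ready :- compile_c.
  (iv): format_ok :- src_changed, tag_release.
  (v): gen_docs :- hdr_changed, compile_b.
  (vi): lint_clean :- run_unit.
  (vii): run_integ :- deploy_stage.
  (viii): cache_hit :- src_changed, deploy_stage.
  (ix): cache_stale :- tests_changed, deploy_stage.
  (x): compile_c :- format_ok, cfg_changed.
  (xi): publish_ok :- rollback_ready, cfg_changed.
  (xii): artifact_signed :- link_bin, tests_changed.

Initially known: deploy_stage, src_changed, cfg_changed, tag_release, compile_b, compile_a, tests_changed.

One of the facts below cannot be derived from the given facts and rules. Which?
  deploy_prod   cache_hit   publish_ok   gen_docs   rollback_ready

gen_docs

Round 1: (i) [deploy_prod :- tests_changed, tag_release.]; (iv) [format_ok :- src_changed, tag_release.]; (vii) [run_integ :- deploy_stage.]; (viii) [cache_hit :- src_changed, deploy_stage.]; (ix) [cache_stale :- tests_changed, deploy_stage.]. New: deploy_prod, format_ok, run_integ, cache_hit, cache_stale.
Round 2: (x) [compile_c :- format_ok, cfg_changed.]. New: compile_c.
Round 3: (iii) [rollback_ready :- compile_c.]. New: rollback_ready.
Round 4: (xi) [publish_ok :- rollback_ready, cfg_changed.]. New: publish_ok.
Round 5: (ii) [link_lib :- publish_ok, cache_stale.]. New: link_lib.
Derived: publish_ok (round 4), deploy_prod (round 1), rollback_ready (round 3), cache_hit (round 1). gen_docs never appears in any round.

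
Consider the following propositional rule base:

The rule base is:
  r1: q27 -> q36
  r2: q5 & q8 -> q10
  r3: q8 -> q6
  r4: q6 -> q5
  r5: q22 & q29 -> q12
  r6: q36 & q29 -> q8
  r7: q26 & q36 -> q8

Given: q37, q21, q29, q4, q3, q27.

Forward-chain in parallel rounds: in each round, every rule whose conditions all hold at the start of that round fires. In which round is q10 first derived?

Round 1 fires r1, giving q36.
Round 2 fires r6, giving q8.
Round 3 fires r3, giving q6.
Round 4 fires r4, giving q5.
Round 5 fires r2, giving q10.
q10 first appears in round 5.

5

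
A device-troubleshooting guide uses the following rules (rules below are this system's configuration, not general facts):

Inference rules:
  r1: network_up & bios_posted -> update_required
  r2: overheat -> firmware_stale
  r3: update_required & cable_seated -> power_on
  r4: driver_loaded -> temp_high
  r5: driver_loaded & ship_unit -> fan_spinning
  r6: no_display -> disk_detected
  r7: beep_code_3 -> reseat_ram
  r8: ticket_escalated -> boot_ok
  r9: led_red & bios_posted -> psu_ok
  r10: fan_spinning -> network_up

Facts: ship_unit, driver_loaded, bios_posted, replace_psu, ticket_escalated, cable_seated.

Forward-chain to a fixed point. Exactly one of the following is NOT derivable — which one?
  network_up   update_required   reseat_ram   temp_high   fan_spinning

reseat_ram

Round 1 — r4, r5, r8, derive temp_high, fan_spinning, boot_ok.
Round 2 — r10, derive network_up.
Round 3 — r1, derive update_required.
Round 4 — r3, derive power_on.
Derived: update_required (round 3), network_up (round 2), temp_high (round 1), fan_spinning (round 1). reseat_ram never appears in any round.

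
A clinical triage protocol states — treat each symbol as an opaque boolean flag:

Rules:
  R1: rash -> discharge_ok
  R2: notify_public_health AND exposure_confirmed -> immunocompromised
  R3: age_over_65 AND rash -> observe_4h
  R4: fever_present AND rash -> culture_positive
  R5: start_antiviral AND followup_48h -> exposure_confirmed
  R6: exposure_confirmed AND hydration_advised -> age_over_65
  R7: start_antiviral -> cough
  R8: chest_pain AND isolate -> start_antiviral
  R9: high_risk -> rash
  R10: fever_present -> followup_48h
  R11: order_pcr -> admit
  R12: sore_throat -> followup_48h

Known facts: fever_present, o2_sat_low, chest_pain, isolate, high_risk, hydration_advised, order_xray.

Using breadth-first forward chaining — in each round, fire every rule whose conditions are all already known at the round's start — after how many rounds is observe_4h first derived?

4

Round 1: R8 [chest_pain AND isolate -> start_antiviral]; R9 [high_risk -> rash]; R10 [fever_present -> followup_48h]. Adds start_antiviral, rash, followup_48h.
Round 2: R1 [rash -> discharge_ok]; R4 [fever_present AND rash -> culture_positive]; R5 [start_antiviral AND followup_48h -> exposure_confirmed]; R7 [start_antiviral -> cough]. Adds discharge_ok, culture_positive, exposure_confirmed, cough.
Round 3: R6 [exposure_confirmed AND hydration_advised -> age_over_65]. Adds age_over_65.
Round 4: R3 [age_over_65 AND rash -> observe_4h]. Adds observe_4h.
observe_4h first appears in round 4.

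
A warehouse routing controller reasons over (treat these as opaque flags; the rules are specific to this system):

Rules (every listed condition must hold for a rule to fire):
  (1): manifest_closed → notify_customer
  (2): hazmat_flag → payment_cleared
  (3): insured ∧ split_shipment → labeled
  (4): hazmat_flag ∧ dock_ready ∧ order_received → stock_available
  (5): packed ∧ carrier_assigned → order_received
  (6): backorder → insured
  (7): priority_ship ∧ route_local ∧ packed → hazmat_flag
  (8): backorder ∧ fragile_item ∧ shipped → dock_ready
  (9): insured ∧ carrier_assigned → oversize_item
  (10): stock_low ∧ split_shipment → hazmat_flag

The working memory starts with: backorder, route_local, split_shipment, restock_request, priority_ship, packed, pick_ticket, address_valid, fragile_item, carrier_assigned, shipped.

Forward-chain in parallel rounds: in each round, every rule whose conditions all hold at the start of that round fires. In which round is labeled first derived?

2

Round 1 — (5), (6), (7), (8), derive order_received, insured, hazmat_flag, dock_ready.
Round 2 — (2), (3), (4), (9), derive payment_cleared, labeled, stock_available, oversize_item.
labeled first appears in round 2.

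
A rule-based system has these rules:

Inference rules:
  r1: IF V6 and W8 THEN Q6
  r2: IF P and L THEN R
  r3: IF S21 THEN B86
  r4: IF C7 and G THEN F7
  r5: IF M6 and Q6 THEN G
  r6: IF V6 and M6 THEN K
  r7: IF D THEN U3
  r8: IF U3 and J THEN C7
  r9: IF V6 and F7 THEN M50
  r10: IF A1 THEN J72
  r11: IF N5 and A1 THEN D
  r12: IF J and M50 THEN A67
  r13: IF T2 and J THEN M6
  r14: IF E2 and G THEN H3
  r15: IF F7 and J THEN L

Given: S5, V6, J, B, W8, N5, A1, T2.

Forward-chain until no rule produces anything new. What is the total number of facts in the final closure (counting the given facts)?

Round 1: r1 [IF V6 and W8 THEN Q6]; r10 [IF A1 THEN J72]; r11 [IF N5 and A1 THEN D]; r13 [IF T2 and J THEN M6]. Adds Q6, J72, D, M6.
Round 2: r5 [IF M6 and Q6 THEN G]; r6 [IF V6 and M6 THEN K]; r7 [IF D THEN U3]. Adds G, K, U3.
Round 3: r8 [IF U3 and J THEN C7]. Adds C7.
Round 4: r4 [IF C7 and G THEN F7]. Adds F7.
Round 5: r9 [IF V6 and F7 THEN M50]; r15 [IF F7 and J THEN L]. Adds M50, L.
Round 6: r12 [IF J and M50 THEN A67]. Adds A67.
Closure: {A1, A67, B, C7, D, F7, G, J, J72, K, L, M50, M6, N5, Q6, S5, T2, U3, V6, W8} — 20 facts.

20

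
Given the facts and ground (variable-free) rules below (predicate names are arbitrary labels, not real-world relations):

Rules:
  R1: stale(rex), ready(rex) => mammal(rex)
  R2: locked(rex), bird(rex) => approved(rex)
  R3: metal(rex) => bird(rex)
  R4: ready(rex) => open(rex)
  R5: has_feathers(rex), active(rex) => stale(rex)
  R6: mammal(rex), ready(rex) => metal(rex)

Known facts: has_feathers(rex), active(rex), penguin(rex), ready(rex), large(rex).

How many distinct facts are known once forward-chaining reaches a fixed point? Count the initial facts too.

Round 1: R4 [ready(rex) => open(rex)]; R5 [has_feathers(rex), active(rex) => stale(rex)]. New: open(rex), stale(rex).
Round 2: R1 [stale(rex), ready(rex) => mammal(rex)]. New: mammal(rex).
Round 3: R6 [mammal(rex), ready(rex) => metal(rex)]. New: metal(rex).
Round 4: R3 [metal(rex) => bird(rex)]. New: bird(rex).
Closure: {active(rex), bird(rex), has_feathers(rex), large(rex), mammal(rex), metal(rex), open(rex), penguin(rex), ready(rex), stale(rex)} — 10 facts.

10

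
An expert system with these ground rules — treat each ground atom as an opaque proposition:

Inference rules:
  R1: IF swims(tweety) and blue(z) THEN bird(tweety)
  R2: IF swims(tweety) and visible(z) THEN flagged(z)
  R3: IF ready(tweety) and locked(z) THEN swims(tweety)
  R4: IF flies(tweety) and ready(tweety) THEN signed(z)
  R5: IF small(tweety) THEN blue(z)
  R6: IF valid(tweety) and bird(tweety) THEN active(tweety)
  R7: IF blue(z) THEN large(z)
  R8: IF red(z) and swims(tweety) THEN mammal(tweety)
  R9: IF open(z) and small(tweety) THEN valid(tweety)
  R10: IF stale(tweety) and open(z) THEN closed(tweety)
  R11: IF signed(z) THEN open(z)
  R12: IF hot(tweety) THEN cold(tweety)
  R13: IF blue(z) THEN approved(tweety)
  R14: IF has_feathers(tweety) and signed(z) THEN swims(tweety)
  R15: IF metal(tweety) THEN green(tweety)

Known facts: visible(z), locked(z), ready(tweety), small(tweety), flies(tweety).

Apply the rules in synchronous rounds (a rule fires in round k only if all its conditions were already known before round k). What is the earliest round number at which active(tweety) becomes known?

4

Round 1 fires R3, R4, R5, giving swims(tweety), signed(z), blue(z).
Round 2 fires R1, R2, R7, R11, R13, giving bird(tweety), flagged(z), large(z), open(z), approved(tweety).
Round 3 fires R9, giving valid(tweety).
Round 4 fires R6, giving active(tweety).
active(tweety) first appears in round 4.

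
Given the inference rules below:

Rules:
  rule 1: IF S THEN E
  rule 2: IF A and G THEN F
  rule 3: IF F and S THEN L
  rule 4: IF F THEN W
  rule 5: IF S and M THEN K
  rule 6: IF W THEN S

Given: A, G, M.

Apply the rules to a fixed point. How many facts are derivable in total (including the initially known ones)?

Round 1 fires rule 2, giving F.
Round 2 fires rule 4, giving W.
Round 3 fires rule 6, giving S.
Round 4 fires rule 1, rule 3, rule 5, giving E, L, K.
Closure: {A, E, F, G, K, L, M, S, W} — 9 facts.

9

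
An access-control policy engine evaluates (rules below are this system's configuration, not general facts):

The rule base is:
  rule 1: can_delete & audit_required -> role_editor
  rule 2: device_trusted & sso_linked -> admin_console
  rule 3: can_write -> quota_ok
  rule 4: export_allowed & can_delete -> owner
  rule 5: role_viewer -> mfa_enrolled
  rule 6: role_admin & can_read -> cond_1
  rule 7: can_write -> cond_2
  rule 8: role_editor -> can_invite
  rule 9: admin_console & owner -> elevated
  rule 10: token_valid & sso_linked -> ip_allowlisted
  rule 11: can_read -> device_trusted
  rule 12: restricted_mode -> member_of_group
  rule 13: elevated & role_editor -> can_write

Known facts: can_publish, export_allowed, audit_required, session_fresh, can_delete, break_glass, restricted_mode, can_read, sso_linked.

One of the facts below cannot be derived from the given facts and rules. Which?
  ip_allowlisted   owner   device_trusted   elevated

[1] rule 1 [can_delete & audit_required -> role_editor]; rule 4 [export_allowed & can_delete -> owner]; rule 11 [can_read -> device_trusted]; rule 12 [restricted_mode -> member_of_group]. ⇒ new: role_editor, owner, device_trusted, member_of_group.
[2] rule 2 [device_trusted & sso_linked -> admin_console]; rule 8 [role_editor -> can_invite]. ⇒ new: admin_console, can_invite.
[3] rule 9 [admin_console & owner -> elevated]. ⇒ new: elevated.
[4] rule 13 [elevated & role_editor -> can_write]. ⇒ new: can_write.
[5] rule 3 [can_write -> quota_ok]; rule 7 [can_write -> cond_2]. ⇒ new: quota_ok, cond_2.
Derived: owner (round 1), device_trusted (round 1), elevated (round 3). ip_allowlisted never appears in any round.

ip_allowlisted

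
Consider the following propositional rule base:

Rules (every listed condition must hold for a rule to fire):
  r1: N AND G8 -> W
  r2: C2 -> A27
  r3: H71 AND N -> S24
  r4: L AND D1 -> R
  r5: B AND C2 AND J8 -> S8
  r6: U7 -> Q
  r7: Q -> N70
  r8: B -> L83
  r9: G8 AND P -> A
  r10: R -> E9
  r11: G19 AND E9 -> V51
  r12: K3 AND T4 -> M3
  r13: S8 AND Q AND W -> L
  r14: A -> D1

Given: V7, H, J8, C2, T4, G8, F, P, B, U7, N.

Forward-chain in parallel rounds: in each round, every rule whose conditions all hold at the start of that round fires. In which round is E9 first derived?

4

[1] r1 [N AND G8 -> W]; r2 [C2 -> A27]; r5 [B AND C2 AND J8 -> S8]; r6 [U7 -> Q]; r8 [B -> L83]; r9 [G8 AND P -> A]. ⇒ new: W, A27, S8, Q, L83, A.
[2] r7 [Q -> N70]; r13 [S8 AND Q AND W -> L]; r14 [A -> D1]. ⇒ new: N70, L, D1.
[3] r4 [L AND D1 -> R]. ⇒ new: R.
[4] r10 [R -> E9]. ⇒ new: E9.
E9 first appears in round 4.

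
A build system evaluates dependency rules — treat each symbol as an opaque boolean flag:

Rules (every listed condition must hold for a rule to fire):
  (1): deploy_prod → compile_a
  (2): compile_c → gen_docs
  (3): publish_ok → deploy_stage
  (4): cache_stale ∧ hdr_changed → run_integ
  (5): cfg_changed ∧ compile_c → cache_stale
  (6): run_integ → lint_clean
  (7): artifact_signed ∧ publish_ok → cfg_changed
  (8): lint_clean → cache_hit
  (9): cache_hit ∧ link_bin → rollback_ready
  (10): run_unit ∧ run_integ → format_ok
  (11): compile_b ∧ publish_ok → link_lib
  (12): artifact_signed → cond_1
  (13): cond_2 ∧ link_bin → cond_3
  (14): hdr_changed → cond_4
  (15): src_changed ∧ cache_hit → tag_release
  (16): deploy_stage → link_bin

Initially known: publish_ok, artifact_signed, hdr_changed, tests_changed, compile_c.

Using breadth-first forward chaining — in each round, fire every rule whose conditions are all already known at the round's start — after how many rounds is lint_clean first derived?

4

[1] (2) [compile_c → gen_docs]; (3) [publish_ok → deploy_stage]; (7) [artifact_signed ∧ publish_ok → cfg_changed]; (12) [artifact_signed → cond_1]; (14) [hdr_changed → cond_4]. ⇒ new: gen_docs, deploy_stage, cfg_changed, cond_1, cond_4.
[2] (5) [cfg_changed ∧ compile_c → cache_stale]; (16) [deploy_stage → link_bin]. ⇒ new: cache_stale, link_bin.
[3] (4) [cache_stale ∧ hdr_changed → run_integ]. ⇒ new: run_integ.
[4] (6) [run_integ → lint_clean]. ⇒ new: lint_clean.
lint_clean first appears in round 4.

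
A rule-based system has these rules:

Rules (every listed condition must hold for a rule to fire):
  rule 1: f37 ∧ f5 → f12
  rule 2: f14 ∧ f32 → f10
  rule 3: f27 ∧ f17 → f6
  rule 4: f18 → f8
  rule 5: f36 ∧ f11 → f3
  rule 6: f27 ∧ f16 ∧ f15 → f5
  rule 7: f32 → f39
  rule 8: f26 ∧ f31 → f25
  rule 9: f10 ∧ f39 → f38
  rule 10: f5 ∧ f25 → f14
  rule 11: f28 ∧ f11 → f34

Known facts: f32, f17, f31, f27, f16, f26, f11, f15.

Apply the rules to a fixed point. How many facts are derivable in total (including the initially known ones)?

15

Round 1 — rule 3, rule 6, rule 7, rule 8, derive f6, f5, f39, f25.
Round 2 — rule 10, derive f14.
Round 3 — rule 2, derive f10.
Round 4 — rule 9, derive f38.
Closure: {f10, f11, f14, f15, f16, f17, f25, f26, f27, f31, f32, f38, f39, f5, f6} — 15 facts.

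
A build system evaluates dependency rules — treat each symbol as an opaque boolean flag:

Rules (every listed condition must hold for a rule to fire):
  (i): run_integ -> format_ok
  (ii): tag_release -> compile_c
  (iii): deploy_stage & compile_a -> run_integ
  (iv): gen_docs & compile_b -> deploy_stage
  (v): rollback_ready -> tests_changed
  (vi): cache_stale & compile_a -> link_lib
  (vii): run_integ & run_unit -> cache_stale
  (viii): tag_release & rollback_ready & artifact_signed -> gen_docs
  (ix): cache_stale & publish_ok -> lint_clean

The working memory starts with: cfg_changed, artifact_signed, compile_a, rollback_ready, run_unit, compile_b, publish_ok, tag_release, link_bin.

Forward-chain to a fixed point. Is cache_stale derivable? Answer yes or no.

yes

Round 1 fires (ii), (v), (viii), giving compile_c, tests_changed, gen_docs.
Round 2 fires (iv), giving deploy_stage.
Round 3 fires (iii), giving run_integ.
Round 4 fires (i), (vii), giving format_ok, cache_stale.
Round 5 fires (vi), (ix), giving link_lib, lint_clean.
cache_stale appears in round 4, so it is derivable.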